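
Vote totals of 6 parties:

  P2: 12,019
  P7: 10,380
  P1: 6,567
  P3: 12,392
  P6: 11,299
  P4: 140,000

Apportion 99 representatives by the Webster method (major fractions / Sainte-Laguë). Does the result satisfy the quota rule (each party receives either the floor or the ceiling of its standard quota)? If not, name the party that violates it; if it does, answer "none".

Standard quotas: P2 6.176, P7 5.334, P1 3.375, P3 6.368, P6 5.806, P4 71.941.
Webster allocation: P2 6, P7 5, P1 3, P3 6, P6 6, P4 73.
P4 has quota 71.941 (lower 71, upper 72) but receives 73 — outside the quota interval.

P4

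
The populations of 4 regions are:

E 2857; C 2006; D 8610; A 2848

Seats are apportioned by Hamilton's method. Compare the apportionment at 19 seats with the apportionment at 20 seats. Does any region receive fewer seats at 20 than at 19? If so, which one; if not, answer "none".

At 19 seats: E 3, C 3, D 10, A 3.
At 20 seats: E 4, C 2, D 11, A 3.
C drops from 3 to 2.

C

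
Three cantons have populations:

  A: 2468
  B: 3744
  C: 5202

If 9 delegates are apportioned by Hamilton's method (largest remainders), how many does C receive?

Total 11414; standard divisor 11414/9 ≈ 1268.222.
Standard quotas: A 1.9460, B 2.9522, C 4.1018.
Lower quotas: A 1, B 2, C 4 (sum 7, leaving 2 seats).
Remainders in descending order: B 0.9522, A 0.9460, C 0.1018.
Largest remainders: B, A receive the extra seats.
C receives 4.

4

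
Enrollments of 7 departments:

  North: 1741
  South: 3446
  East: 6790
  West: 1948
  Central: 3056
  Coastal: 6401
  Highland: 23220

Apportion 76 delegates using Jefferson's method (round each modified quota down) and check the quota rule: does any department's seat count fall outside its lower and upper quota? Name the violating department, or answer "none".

Standard quotas: North 2.839, South 5.620, East 11.073, West 3.177, Central 4.984, Coastal 10.439, Highland 37.868.
Jefferson allocation: North 2, South 5, East 11, West 3, Central 5, Coastal 11, Highland 39.
Highland has quota 37.868 (lower 37, upper 38) but receives 39 — outside the quota interval.

Highland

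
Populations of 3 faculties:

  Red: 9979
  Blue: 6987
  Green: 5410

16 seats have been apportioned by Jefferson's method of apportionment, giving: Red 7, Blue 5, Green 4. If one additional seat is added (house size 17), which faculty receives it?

Priority for the next seat is population ÷ (current seats + 1).
Priorities: Red 1247.375, Blue 1164.500, Green 1082.000.
Highest priority: Red.

Red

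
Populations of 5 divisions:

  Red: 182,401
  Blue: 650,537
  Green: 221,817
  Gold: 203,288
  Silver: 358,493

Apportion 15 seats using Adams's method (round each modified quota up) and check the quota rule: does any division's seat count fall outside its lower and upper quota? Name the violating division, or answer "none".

none

Standard quotas: Red 1.693, Blue 6.036, Green 2.058, Gold 1.886, Silver 3.326.
Adams allocation: Red 2, Blue 6, Green 2, Gold 2, Silver 3.
Every allocation lies between the lower and upper quota.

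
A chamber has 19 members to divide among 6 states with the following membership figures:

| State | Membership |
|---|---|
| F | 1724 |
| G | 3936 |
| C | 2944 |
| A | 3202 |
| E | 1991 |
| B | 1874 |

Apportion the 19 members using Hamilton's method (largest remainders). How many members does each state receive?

Total 15671; standard divisor 15671/19 ≈ 824.789.
Standard quotas: F 2.090, G 4.772, C 3.569, A 3.882, E 2.414, B 2.272.
Lower quotas: F 2, G 4, C 3, A 3, E 2, B 2 (sum 16, leaving 3 seats).
Remainders in descending order: A 0.882, G 0.772, C 0.569, E 0.414, B 0.272, F 0.090.
The surplus seats go to A, G, C.

F: 2, G: 5, C: 4, A: 4, E: 2, B: 2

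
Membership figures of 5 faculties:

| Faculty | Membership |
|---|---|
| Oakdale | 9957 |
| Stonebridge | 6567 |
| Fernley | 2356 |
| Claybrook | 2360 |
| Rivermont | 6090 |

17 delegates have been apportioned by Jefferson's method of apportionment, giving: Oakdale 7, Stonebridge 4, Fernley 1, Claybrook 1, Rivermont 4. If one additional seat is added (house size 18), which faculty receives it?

Stonebridge

Priority for the next seat is population ÷ (current seats + 1).
Priorities: Oakdale 1244.625, Stonebridge 1313.400, Fernley 1178.000, Claybrook 1180.000, Rivermont 1218.000.
Highest priority: Stonebridge.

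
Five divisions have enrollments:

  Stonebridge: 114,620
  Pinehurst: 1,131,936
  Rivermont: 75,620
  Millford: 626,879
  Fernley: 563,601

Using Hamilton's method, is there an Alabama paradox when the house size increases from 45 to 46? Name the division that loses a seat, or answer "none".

Rivermont

At 45 seats: Stonebridge 2, Pinehurst 20, Rivermont 2, Millford 11, Fernley 10.
At 46 seats: Stonebridge 2, Pinehurst 21, Rivermont 1, Millford 12, Fernley 10.
Rivermont drops from 2 to 1.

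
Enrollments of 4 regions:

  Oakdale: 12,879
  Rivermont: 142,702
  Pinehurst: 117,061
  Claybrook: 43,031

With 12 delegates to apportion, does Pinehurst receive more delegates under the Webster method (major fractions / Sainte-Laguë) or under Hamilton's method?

Webster: Oakdale 0, Rivermont 5, Pinehurst 5, Claybrook 2.
Hamilton: Oakdale 1, Rivermont 5, Pinehurst 4, Claybrook 2.
Pinehurst gets 5 under Webster and 4 under Hamilton.

Webster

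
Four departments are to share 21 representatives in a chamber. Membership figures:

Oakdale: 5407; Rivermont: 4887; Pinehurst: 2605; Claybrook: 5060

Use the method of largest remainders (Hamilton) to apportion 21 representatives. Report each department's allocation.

Oakdale 6; Rivermont 6; Pinehurst 3; Claybrook 6

Standard divisor: 17959 ÷ 21 ≈ 855.19.
Standard quotas: Oakdale 6.3226, Rivermont 5.7145, Pinehurst 3.0461, Claybrook 5.9168.
Lower quotas: Oakdale 6, Rivermont 5, Pinehurst 3, Claybrook 5 (sum 19, leaving 2 seats).
Remainders in descending order: Claybrook 0.9168, Rivermont 0.7145, Oakdale 0.3226, Pinehurst 0.0461.
The surplus seats go to Claybrook, Rivermont.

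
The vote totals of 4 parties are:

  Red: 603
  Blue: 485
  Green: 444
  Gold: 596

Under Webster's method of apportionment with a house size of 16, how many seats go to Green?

3

Standard divisor 2128/16 ≈ 133; standard quotas: Red 4.534, Blue 3.647, Green 3.338, Gold 4.481.
Rounding to the nearest integer gives Red 5, Blue 4, Green 3, Gold 4 — total 16, matching the house size, so no adjustment is needed.
Green receives 3.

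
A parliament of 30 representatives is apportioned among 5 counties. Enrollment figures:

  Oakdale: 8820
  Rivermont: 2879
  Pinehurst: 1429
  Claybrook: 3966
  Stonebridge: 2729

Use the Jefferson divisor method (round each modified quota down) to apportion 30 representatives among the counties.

Oakdale: 14, Rivermont: 4, Pinehurst: 2, Claybrook: 6, Stonebridge: 4

Standard divisor 19823/30 ≈ 660.767; standard quotas: Oakdale 13.348, Rivermont 4.357, Pinehurst 2.163, Claybrook 6.002, Stonebridge 4.130.
Rounding down gives 13, 4, 2, 6, 4 = 29 seats, so the divisor must be adjusted.
With modified divisor 600: modified quotas Oakdale 14.700, Rivermont 4.798, Pinehurst 2.382, Claybrook 6.610, Stonebridge 4.548.
Rounding down: Oakdale 14, Rivermont 4, Pinehurst 2, Claybrook 6, Stonebridge 4 (total 30).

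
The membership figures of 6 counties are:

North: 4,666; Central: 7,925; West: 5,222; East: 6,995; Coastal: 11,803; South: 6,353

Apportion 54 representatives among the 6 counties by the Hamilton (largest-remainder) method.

North 6, Central 10, West 6, East 9, Coastal 15, South 8

Total 42964; standard divisor 42964/54 ≈ 795.63.
Standard quotas: North 5.8645, Central 9.9607, West 6.5634, East 8.7918, Coastal 14.8348, South 7.9849.
Lower quotas: North 5, Central 9, West 6, East 8, Coastal 14, South 7 (sum 49, leaving 5 seats).
Remainders in descending order: South 0.9849, Central 0.9607, North 0.8645, Coastal 0.8348, East 0.7918, West 0.5634.
Largest remainders: South, Central, North, Coastal, East receive the extra seats.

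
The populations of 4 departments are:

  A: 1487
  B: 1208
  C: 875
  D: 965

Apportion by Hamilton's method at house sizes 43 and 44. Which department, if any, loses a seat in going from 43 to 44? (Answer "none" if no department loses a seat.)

none

At 43 seats: A 14, B 12, C 8, D 9.
At 44 seats: A 14, B 12, C 9, D 9.
No department's allocation decreased.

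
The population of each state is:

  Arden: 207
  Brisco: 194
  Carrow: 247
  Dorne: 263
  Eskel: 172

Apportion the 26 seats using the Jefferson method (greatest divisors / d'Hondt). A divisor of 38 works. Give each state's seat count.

Arden 5, Brisco 5, Carrow 6, Dorne 6, Eskel 4

With modified divisor 38: modified quotas Arden 5.447, Brisco 5.105, Carrow 6.500, Dorne 6.921, Eskel 4.526.
Rounding down: Arden 5, Brisco 5, Carrow 6, Dorne 6, Eskel 4 (total 26).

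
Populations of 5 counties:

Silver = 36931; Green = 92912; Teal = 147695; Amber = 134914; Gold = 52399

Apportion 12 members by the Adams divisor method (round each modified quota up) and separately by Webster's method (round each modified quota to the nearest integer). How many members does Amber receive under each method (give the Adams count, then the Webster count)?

3 and 4

Adams: Silver 1, Green 2, Teal 4, Amber 3, Gold 2.
Webster: Silver 1, Green 2, Teal 4, Amber 4, Gold 1.
Amber gets 3 under Adams and 4 under Webster.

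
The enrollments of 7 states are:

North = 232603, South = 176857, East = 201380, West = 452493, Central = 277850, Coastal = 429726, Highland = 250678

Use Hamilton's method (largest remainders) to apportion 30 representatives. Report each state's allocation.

North 3, South 3, East 3, West 7, Central 4, Coastal 6, Highland 4

Standard divisor: 2021587 ÷ 30 ≈ 67386.233.
Standard quotas: North 3.4518, South 2.6245, East 2.9884, West 6.7149, Central 4.1232, Coastal 6.3771, Highland 3.7200.
Lower quotas: North 3, South 2, East 2, West 6, Central 4, Coastal 6, Highland 3 (sum 26, leaving 4 seats).
Remainders in descending order: East 0.9884, Highland 0.7200, West 0.7149, South 0.6245, North 0.4518, Coastal 0.3771, Central 0.1232.
The surplus seats go to East, Highland, West, South.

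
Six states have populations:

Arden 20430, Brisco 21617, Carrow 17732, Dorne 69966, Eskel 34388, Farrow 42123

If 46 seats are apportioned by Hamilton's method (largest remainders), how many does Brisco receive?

The standard divisor is 206256/46 ≈ 4483.826.
Standard quotas: Arden 4.5564, Brisco 4.8211, Carrow 3.9547, Dorne 15.6041, Eskel 7.6693, Farrow 9.3944.
Lower quotas: Arden 4, Brisco 4, Carrow 3, Dorne 15, Eskel 7, Farrow 9 (sum 42, leaving 4 seats).
Remainders in descending order: Carrow 0.9547, Brisco 0.8211, Eskel 0.6693, Dorne 0.6041, Arden 0.5564, Farrow 0.3944.
Largest remainders: Carrow, Brisco, Eskel, Dorne receive the extra seats.
Brisco receives 5.

5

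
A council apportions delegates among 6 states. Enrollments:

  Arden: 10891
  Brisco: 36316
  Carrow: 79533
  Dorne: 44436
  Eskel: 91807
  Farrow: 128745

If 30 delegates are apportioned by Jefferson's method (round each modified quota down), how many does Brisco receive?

Standard divisor 391728/30 ≈ 13057.6; standard quotas: Arden 0.834, Brisco 2.781, Carrow 6.091, Dorne 3.403, Eskel 7.031, Farrow 9.860.
Rounding down gives 0, 2, 6, 3, 7, 9 = 27 seats, so the divisor must be adjusted.
With modified divisor 11600: modified quotas Arden 0.939, Brisco 3.131, Carrow 6.856, Dorne 3.831, Eskel 7.914, Farrow 11.099.
Rounding down: Arden 0, Brisco 3, Carrow 6, Dorne 3, Eskel 7, Farrow 11 (total 30).
Brisco receives 3.

3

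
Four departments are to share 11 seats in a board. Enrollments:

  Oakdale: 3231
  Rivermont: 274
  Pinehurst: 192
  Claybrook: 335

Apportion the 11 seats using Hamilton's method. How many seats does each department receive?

Standard divisor: 4032 ÷ 11 ≈ 366.545.
Standard quotas: Oakdale 8.815, Rivermont 0.748, Pinehurst 0.524, Claybrook 0.914.
Lower quotas: Oakdale 8, Rivermont 0, Pinehurst 0, Claybrook 0 (sum 8, leaving 3 seats).
Remainders in descending order: Claybrook 0.914, Oakdale 0.815, Rivermont 0.748, Pinehurst 0.524.
Largest remainders: Claybrook, Oakdale, Rivermont receive the extra seats.

Oakdale=9, Rivermont=1, Pinehurst=0, Claybrook=1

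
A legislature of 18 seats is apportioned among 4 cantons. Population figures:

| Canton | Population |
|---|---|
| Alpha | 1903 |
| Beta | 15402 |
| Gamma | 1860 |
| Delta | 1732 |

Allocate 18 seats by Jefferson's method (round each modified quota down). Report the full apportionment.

Alpha=1, Beta=15, Gamma=1, Delta=1

Standard divisor 20897/18 ≈ 1160.944; standard quotas: Alpha 1.639, Beta 13.267, Gamma 1.602, Delta 1.492.
Rounding down gives 1, 13, 1, 1 = 16 seats, so the divisor must be adjusted.
With modified divisor 1000: modified quotas Alpha 1.903, Beta 15.402, Gamma 1.860, Delta 1.732.
Rounding down: Alpha 1, Beta 15, Gamma 1, Delta 1 (total 18).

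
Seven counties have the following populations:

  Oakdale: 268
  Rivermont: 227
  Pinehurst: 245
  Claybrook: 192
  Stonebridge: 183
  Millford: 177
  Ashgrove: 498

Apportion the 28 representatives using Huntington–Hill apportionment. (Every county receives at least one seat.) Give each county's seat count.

Oakdale 4, Rivermont 3, Pinehurst 4, Claybrook 3, Stonebridge 3, Millford 3, Ashgrove 8

With divisor 66: modified quotas Oakdale 4.061, Rivermont 3.439, Pinehurst 3.712, Claybrook 2.909, Stonebridge 2.773, Millford 2.682, Ashgrove 7.545.
Geometric-mean thresholds: Oakdale √(4·5)=4.472, Rivermont √(3·4)=3.464, Pinehurst √(3·4)=3.464, Claybrook √(2·3)=2.449, Stonebridge √(2·3)=2.449, Millford √(2·3)=2.449, Ashgrove √(7·8)=7.483.
Each quota rounded against its threshold gives Oakdale 4, Rivermont 3, Pinehurst 4, Claybrook 3, Stonebridge 3, Millford 3, Ashgrove 8 (total 28).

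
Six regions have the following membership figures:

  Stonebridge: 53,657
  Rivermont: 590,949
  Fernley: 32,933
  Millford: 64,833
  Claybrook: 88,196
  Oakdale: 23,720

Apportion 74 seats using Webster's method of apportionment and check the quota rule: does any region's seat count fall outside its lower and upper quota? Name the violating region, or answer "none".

Standard quotas: Stonebridge 4.648, Rivermont 51.189, Fernley 2.853, Millford 5.616, Claybrook 7.640, Oakdale 2.055.
Webster allocation: Stonebridge 5, Rivermont 50, Fernley 3, Millford 6, Claybrook 8, Oakdale 2.
Rivermont has quota 51.189 (lower 51, upper 52) but receives 50 — outside the quota interval.

Rivermont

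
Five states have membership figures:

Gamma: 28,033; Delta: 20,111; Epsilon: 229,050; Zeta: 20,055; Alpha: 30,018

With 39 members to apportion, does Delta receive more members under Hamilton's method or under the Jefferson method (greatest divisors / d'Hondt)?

Hamilton: Gamma 3, Delta 3, Epsilon 27, Zeta 2, Alpha 4.
Jefferson: Gamma 3, Delta 2, Epsilon 29, Zeta 2, Alpha 3.
Delta gets 3 under Hamilton and 2 under Jefferson.

Hamilton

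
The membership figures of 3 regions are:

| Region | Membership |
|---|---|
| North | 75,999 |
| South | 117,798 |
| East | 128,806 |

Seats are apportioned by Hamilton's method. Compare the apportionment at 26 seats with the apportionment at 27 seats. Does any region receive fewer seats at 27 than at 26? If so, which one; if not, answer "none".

At 26 seats: North 6, South 10, East 10.
At 27 seats: North 6, South 10, East 11.
No region's allocation decreased.

none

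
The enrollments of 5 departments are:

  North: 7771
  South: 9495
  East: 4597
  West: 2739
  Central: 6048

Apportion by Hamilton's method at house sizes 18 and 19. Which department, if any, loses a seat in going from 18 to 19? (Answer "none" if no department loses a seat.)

At 18 seats: North 4, South 6, East 3, West 2, Central 3.
At 19 seats: North 5, South 6, East 3, West 1, Central 4.
West drops from 2 to 1.

West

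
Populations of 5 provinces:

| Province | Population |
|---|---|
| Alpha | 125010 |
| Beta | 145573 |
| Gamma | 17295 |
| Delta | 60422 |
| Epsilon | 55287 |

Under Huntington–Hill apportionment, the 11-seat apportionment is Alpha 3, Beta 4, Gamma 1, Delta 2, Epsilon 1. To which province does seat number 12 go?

Priority for the next seat is population ÷ (√(s·(s+1))).
Priorities: Alpha 36087.279, Beta 32551.112, Gamma 12229.412, Delta 24667.178, Epsilon 39093.813.
Highest priority: Epsilon.

Epsilon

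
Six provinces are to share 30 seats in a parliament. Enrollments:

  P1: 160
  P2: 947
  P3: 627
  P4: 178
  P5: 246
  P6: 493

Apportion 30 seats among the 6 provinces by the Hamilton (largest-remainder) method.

P1: 2, P2: 11, P3: 7, P4: 2, P5: 3, P6: 5

Standard divisor: 2651 ÷ 30 ≈ 88.367.
Standard quotas: P1 1.811, P2 10.717, P3 7.095, P4 2.014, P5 2.784, P6 5.579.
Lower quotas: P1 1, P2 10, P3 7, P4 2, P5 2, P6 5 (sum 27, leaving 3 seats).
Remainders in descending order: P1 0.811, P5 0.784, P2 0.717, P6 0.579, P3 0.095, P4 0.014.
Largest remainders: P1, P5, P2 receive the extra seats.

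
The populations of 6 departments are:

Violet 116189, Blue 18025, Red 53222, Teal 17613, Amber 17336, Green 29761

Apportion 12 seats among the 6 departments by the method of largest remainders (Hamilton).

Violet 5; Blue 1; Red 3; Teal 1; Amber 1; Green 1

The standard divisor is 252146/12 ≈ 21012.167.
Standard quotas: Violet 5.5296, Blue 0.8578, Red 2.5329, Teal 0.8382, Amber 0.8250, Green 1.4164.
Lower quotas: Violet 5, Blue 0, Red 2, Teal 0, Amber 0, Green 1 (sum 8, leaving 4 seats).
Remainders in descending order: Blue 0.8578, Teal 0.8382, Amber 0.8250, Red 0.5329, Violet 0.5296, Green 0.4164.
The surplus seats go to Blue, Teal, Amber, Red.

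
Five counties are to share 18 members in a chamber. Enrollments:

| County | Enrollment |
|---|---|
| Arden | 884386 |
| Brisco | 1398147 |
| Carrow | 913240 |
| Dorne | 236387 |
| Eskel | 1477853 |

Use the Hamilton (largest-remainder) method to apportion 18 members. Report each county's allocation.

Standard divisor: 4910013 ÷ 18 ≈ 272778.5.
Standard quotas: Arden 3.2421, Brisco 5.1256, Carrow 3.3479, Dorne 0.8666, Eskel 5.4178.
Lower quotas: Arden 3, Brisco 5, Carrow 3, Dorne 0, Eskel 5 (sum 16, leaving 2 seats).
Remainders in descending order: Dorne 0.8666, Eskel 0.4178, Carrow 0.3479, Arden 0.2421, Brisco 0.1256.
The surplus seats go to Dorne, Eskel.

Arden 3, Brisco 5, Carrow 3, Dorne 1, Eskel 6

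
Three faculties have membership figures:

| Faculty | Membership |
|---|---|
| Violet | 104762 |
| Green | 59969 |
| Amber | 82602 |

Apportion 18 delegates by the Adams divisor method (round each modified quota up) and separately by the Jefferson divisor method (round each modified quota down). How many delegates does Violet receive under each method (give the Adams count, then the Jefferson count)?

7 and 8

Adams: Violet 7, Green 5, Amber 6.
Jefferson: Violet 8, Green 4, Amber 6.
Violet gets 7 under Adams and 8 under Jefferson.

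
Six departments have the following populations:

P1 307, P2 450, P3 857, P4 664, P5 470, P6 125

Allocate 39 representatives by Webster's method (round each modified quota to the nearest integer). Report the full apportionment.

P1 4, P2 6, P3 12, P4 9, P5 6, P6 2

Standard divisor 2873/39 ≈ 73.667; standard quotas: P1 4.167, P2 6.109, P3 11.633, P4 9.014, P5 6.380, P6 1.697.
Rounding to the nearest integer gives P1 4, P2 6, P3 12, P4 9, P5 6, P6 2 — total 39, matching the house size, so no adjustment is needed.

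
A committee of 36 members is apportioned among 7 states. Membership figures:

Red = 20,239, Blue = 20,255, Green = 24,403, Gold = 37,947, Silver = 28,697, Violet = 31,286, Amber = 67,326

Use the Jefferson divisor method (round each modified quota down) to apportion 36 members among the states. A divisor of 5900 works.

Red=3, Blue=3, Green=4, Gold=6, Silver=4, Violet=5, Amber=11

With modified divisor 5900: modified quotas Red 3.430, Blue 3.433, Green 4.136, Gold 6.432, Silver 4.864, Violet 5.303, Amber 11.411.
Rounding down: Red 3, Blue 3, Green 4, Gold 6, Silver 4, Violet 5, Amber 11 (total 36).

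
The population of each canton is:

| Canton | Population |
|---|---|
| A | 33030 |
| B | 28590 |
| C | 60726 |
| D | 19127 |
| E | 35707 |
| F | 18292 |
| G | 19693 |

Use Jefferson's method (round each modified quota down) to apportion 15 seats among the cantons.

Standard divisor 215165/15 ≈ 14344.333; standard quotas: A 2.303, B 1.993, C 4.233, D 1.333, E 2.489, F 1.275, G 1.373.
Rounding down gives 2, 1, 4, 1, 2, 1, 1 = 12 seats, so the divisor must be adjusted.
With modified divisor 11500: modified quotas A 2.872, B 2.486, C 5.281, D 1.663, E 3.105, F 1.591, G 1.712.
Rounding down: A 2, B 2, C 5, D 1, E 3, F 1, G 1 (total 15).

A 2, B 2, C 5, D 1, E 3, F 1, G 1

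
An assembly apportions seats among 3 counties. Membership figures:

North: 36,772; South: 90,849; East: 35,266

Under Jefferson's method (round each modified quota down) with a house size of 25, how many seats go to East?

5

Standard divisor 162887/25 ≈ 6515.48; standard quotas: North 5.644, South 13.944, East 5.413.
Rounding down gives 5, 13, 5 = 23 seats, so the divisor must be adjusted.
With modified divisor 6100: modified quotas North 6.028, South 14.893, East 5.781.
Rounding down: North 6, South 14, East 5 (total 25).
East receives 5.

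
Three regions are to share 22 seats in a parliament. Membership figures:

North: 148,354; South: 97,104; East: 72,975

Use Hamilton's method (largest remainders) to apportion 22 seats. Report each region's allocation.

Standard divisor: 318433 ÷ 22 ≈ 14474.227.
Standard quotas: North 10.2495, South 6.7088, East 5.0417.
Lower quotas: North 10, South 6, East 5 (sum 21, leaving 1 seat).
Remainders in descending order: South 0.7088, North 0.2495, East 0.0417.
The surplus seat goes to South.

North: 10, South: 7, East: 5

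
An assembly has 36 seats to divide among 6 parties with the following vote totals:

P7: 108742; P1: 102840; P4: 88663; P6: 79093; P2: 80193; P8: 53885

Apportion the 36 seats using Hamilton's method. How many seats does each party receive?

P7 8, P1 7, P4 6, P6 5, P2 6, P8 4

The standard divisor is 513416/36 ≈ 14261.556.
Standard quotas: P7 7.6248, P1 7.2110, P4 6.2169, P6 5.5459, P2 5.6230, P8 3.7783.
Lower quotas: P7 7, P1 7, P4 6, P6 5, P2 5, P8 3 (sum 33, leaving 3 seats).
Remainders in descending order: P8 0.7783, P7 0.6248, P2 0.6230, P6 0.5459, P4 0.2169, P1 0.2110.
The surplus seats go to P8, P7, P2.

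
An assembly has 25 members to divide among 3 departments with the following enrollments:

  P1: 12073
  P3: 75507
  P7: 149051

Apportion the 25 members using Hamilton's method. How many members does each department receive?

Total 236631; standard divisor 236631/25 ≈ 9465.24.
Standard quotas: P1 1.2755, P3 7.9773, P7 15.7472.
Lower quotas: P1 1, P3 7, P7 15 (sum 23, leaving 2 seats).
Remainders in descending order: P3 0.9773, P7 0.7472, P1 0.2755.
Largest remainders: P3, P7 receive the extra seats.

P1 1, P3 8, P7 16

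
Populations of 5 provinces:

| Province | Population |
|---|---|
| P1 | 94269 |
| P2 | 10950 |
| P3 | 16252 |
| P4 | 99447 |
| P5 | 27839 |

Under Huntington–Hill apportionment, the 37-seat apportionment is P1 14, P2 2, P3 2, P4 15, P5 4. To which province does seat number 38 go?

P3

Priority for the next seat is population ÷ (√(s·(s+1))).
Priorities: P1 6505.179, P2 4470.319, P3 6634.851, P4 6419.276, P5 6224.990.
Highest priority: P3.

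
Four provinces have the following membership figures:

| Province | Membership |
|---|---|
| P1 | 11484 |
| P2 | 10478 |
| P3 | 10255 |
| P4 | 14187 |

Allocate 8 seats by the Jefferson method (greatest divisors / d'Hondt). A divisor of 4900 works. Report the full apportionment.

With modified divisor 4900: modified quotas P1 2.344, P2 2.138, P3 2.093, P4 2.895.
Rounding down: P1 2, P2 2, P3 2, P4 2 (total 8).

P1: 2, P2: 2, P3: 2, P4: 2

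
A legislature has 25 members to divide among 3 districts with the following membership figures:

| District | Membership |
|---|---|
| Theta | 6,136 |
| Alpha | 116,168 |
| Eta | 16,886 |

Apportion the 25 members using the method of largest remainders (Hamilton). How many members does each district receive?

The standard divisor is 139190/25 ≈ 5567.6.
Standard quotas: Theta 1.1021, Alpha 20.8650, Eta 3.0329.
Lower quotas: Theta 1, Alpha 20, Eta 3 (sum 24, leaving 1 seat).
Remainders in descending order: Alpha 0.8650, Theta 0.1021, Eta 0.0329.
Largest remainder: Alpha receives the extra seat.

Theta=1; Alpha=21; Eta=3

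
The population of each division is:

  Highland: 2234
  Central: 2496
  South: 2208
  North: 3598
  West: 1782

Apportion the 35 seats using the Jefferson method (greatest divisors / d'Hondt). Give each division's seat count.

Standard divisor 12318/35 ≈ 351.943; standard quotas: Highland 6.348, Central 7.092, South 6.274, North 10.223, West 5.063.
Rounding down gives 6, 7, 6, 10, 5 = 34 seats, so the divisor must be adjusted.
With modified divisor 323: modified quotas Highland 6.916, Central 7.728, South 6.836, North 11.139, West 5.517.
Rounding down: Highland 6, Central 7, South 6, North 11, West 5 (total 35).

Highland: 6, Central: 7, South: 6, North: 11, West: 5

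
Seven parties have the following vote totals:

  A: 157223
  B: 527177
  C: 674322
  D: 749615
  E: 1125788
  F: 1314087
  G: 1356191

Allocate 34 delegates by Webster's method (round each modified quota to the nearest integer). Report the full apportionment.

Standard divisor 5904403/34 ≈ 173658.912; standard quotas: A 0.905, B 3.036, C 3.883, D 4.317, E 6.483, F 7.567, G 7.810.
Rounding to the nearest integer gives A 1, B 3, C 4, D 4, E 6, F 8, G 8 — total 34, matching the house size, so no adjustment is needed.

A 1; B 3; C 4; D 4; E 6; F 8; G 8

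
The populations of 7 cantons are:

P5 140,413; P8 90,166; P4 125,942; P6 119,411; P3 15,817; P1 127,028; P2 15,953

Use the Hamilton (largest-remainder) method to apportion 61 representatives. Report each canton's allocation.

P5 13, P8 9, P4 12, P6 11, P3 2, P1 12, P2 2

The standard divisor is 634730/61 ≈ 10405.41.
Standard quotas: P5 13.4942, P8 8.6653, P4 12.1035, P6 11.4759, P3 1.5201, P1 12.2079, P2 1.5331.
Lower quotas: P5 13, P8 8, P4 12, P6 11, P3 1, P1 12, P2 1 (sum 58, leaving 3 seats).
Remainders in descending order: P8 0.6653, P2 0.5331, P3 0.5201, P5 0.4942, P6 0.4759, P1 0.2079, P4 0.1035.
Largest remainders: P8, P2, P3 receive the extra seats.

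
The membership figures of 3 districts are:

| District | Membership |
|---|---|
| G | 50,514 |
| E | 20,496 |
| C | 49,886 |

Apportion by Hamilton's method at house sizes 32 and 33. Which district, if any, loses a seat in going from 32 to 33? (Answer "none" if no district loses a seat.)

At 32 seats: G 13, E 6, C 13.
At 33 seats: G 14, E 5, C 14.
E drops from 6 to 5.

E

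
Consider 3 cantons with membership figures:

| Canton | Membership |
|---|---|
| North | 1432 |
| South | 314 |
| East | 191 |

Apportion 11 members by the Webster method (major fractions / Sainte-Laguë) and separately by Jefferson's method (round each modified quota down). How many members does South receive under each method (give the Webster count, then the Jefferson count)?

2 and 1

Webster: North 8, South 2, East 1.
Jefferson: North 9, South 1, East 1.
South gets 2 under Webster and 1 under Jefferson.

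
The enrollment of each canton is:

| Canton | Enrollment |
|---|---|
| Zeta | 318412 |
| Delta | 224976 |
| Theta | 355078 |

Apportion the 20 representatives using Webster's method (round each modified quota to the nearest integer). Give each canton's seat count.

Standard divisor 898466/20 ≈ 44923.3; standard quotas: Zeta 7.088, Delta 5.008, Theta 7.904.
Rounding to the nearest integer gives Zeta 7, Delta 5, Theta 8 — total 20, matching the house size, so no adjustment is needed.

Zeta: 7, Delta: 5, Theta: 8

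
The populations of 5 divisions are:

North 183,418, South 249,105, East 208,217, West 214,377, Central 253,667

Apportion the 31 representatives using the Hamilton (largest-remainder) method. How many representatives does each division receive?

North: 5; South: 7; East: 6; West: 6; Central: 7

Standard divisor: 1108784 ÷ 31 ≈ 35767.226.
Standard quotas: North 5.1281, South 6.9646, East 5.8214, West 5.9937, Central 7.0922.
Lower quotas: North 5, South 6, East 5, West 5, Central 7 (sum 28, leaving 3 seats).
Remainders in descending order: West 0.9937, South 0.9646, East 0.8214, North 0.1281, Central 0.0922.
Largest remainders: West, South, East receive the extra seats.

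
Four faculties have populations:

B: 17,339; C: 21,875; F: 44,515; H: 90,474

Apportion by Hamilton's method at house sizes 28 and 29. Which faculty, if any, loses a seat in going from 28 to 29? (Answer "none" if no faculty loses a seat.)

At 28 seats: B 3, C 3, F 7, H 15.
At 29 seats: B 3, C 4, F 7, H 15.
No faculty's allocation decreased.

none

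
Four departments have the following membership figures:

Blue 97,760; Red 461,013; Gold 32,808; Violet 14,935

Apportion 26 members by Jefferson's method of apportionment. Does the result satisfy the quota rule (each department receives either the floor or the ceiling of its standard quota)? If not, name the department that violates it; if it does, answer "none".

Red

Standard quotas: Blue 4.191, Red 19.763, Gold 1.406, Violet 0.640.
Jefferson allocation: Blue 4, Red 21, Gold 1, Violet 0.
Red has quota 19.763 (lower 19, upper 20) but receives 21 — outside the quota interval.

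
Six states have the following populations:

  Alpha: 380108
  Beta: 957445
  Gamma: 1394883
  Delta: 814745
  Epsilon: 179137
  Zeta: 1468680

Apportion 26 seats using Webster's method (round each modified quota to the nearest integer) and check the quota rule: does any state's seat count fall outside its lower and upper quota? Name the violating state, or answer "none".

none

Standard quotas: Alpha 1.902, Beta 4.792, Gamma 6.981, Delta 4.078, Epsilon 0.897, Zeta 7.350.
Webster allocation: Alpha 2, Beta 5, Gamma 7, Delta 4, Epsilon 1, Zeta 7.
Every allocation lies between the lower and upper quota.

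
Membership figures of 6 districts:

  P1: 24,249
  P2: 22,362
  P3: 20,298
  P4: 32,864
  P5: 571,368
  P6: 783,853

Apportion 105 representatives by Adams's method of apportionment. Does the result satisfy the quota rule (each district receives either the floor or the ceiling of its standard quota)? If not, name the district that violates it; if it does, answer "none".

Standard quotas: P1 1.750, P2 1.614, P3 1.465, P4 2.372, P5 41.233, P6 56.567.
Adams allocation: P1 2, P2 2, P3 2, P4 3, P5 41, P6 55.
P6 has quota 56.567 (lower 56, upper 57) but receives 55 — outside the quota interval.

P6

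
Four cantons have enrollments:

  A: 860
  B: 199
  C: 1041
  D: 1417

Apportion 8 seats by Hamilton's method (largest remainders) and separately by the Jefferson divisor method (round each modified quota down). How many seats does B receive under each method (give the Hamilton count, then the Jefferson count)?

1 and 0

Hamilton: A 2, B 1, C 2, D 3.
Jefferson: A 2, B 0, C 2, D 4.
B gets 1 under Hamilton and 0 under Jefferson.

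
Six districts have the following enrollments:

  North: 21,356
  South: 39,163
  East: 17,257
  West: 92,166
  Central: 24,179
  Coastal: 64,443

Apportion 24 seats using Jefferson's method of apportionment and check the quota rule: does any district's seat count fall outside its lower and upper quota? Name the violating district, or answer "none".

Standard quotas: North 1.982, South 3.635, East 1.602, West 8.555, Central 2.244, Coastal 5.982.
Jefferson allocation: North 2, South 4, East 1, West 9, Central 2, Coastal 6.
Every allocation lies between the lower and upper quota.

none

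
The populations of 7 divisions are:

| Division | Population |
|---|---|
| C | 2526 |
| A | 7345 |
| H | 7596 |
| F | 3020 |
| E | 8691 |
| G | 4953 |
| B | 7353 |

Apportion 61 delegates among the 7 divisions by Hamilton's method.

C 4; A 11; H 11; F 4; E 13; G 7; B 11

The standard divisor is 41484/61 ≈ 680.066.
Standard quotas: C 3.7143, A 10.8004, H 11.1695, F 4.4407, E 12.7796, G 7.2831, B 10.8122.
Lower quotas: C 3, A 10, H 11, F 4, E 12, G 7, B 10 (sum 57, leaving 4 seats).
Remainders in descending order: B 0.8122, A 0.8004, E 0.7796, C 0.7143, F 0.4407, G 0.2831, H 0.1695.
The surplus seats go to B, A, E, C.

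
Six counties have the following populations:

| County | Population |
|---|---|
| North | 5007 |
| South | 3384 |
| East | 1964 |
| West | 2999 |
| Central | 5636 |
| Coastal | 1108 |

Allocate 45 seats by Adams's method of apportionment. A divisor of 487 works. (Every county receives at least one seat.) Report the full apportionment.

North: 11, South: 7, East: 5, West: 7, Central: 12, Coastal: 3

With modified divisor 487: modified quotas North 10.281, South 6.949, East 4.033, West 6.158, Central 11.573, Coastal 2.275.
Rounding up: North 11, South 7, East 5, West 7, Central 12, Coastal 3 (total 45).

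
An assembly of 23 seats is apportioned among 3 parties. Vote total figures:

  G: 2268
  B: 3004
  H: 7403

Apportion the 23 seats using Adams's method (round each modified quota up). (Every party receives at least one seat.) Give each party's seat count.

G 4; B 6; H 13

Standard divisor 12675/23 ≈ 551.087; standard quotas: G 4.116, B 5.451, H 13.433.
Rounding up gives 5, 6, 14 = 25 seats, so the divisor must be adjusted.
With modified divisor 590: modified quotas G 3.844, B 5.092, H 12.547.
Rounding up: G 4, B 6, H 13 (total 23).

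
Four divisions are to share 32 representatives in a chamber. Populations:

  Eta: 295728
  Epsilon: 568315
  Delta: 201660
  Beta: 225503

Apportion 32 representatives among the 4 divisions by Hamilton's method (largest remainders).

Eta: 7, Epsilon: 14, Delta: 5, Beta: 6

Total 1291206; standard divisor 1291206/32 ≈ 40350.188.
Standard quotas: Eta 7.3290, Epsilon 14.0846, Delta 4.9977, Beta 5.5886.
Lower quotas: Eta 7, Epsilon 14, Delta 4, Beta 5 (sum 30, leaving 2 seats).
Remainders in descending order: Delta 0.9977, Beta 0.5886, Eta 0.3290, Epsilon 0.0846.
The surplus seats go to Delta, Beta.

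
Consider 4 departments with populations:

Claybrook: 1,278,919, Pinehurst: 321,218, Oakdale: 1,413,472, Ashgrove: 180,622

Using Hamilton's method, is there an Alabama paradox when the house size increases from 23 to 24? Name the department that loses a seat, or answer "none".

At 23 seats: Claybrook 9, Pinehurst 3, Oakdale 10, Ashgrove 1.
At 24 seats: Claybrook 10, Pinehurst 2, Oakdale 11, Ashgrove 1.
Pinehurst drops from 3 to 2.

Pinehurst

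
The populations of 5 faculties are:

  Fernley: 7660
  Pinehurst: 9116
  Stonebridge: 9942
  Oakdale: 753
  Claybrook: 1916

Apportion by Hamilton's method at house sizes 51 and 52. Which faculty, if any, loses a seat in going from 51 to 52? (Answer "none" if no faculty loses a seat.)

Claybrook

At 51 seats: Fernley 13, Pinehurst 16, Stonebridge 17, Oakdale 1, Claybrook 4.
At 52 seats: Fernley 14, Pinehurst 16, Stonebridge 18, Oakdale 1, Claybrook 3.
Claybrook drops from 4 to 3.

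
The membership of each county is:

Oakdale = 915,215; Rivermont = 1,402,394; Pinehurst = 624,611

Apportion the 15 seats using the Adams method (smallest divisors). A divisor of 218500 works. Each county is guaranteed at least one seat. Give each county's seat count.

Oakdale 5, Rivermont 7, Pinehurst 3

With modified divisor 218500: modified quotas Oakdale 4.189, Rivermont 6.418, Pinehurst 2.859.
Rounding up: Oakdale 5, Rivermont 7, Pinehurst 3 (total 15).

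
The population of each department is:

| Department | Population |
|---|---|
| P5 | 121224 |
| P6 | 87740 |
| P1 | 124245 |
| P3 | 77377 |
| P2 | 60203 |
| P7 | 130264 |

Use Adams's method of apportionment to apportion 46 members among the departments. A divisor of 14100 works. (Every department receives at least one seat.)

With modified divisor 14100: modified quotas P5 8.597, P6 6.223, P1 8.812, P3 5.488, P2 4.270, P7 9.239.
Rounding up: P5 9, P6 7, P1 9, P3 6, P2 5, P7 10 (total 46).

P5 9, P6 7, P1 9, P3 6, P2 5, P7 10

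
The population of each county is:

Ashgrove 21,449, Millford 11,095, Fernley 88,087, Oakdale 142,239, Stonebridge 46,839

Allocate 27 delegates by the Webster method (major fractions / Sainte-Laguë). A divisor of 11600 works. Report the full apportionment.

With modified divisor 11600: modified quotas Ashgrove 1.849, Millford 0.956, Fernley 7.594, Oakdale 12.262, Stonebridge 4.038.
Rounding to the nearest integer: Ashgrove 2, Millford 1, Fernley 8, Oakdale 12, Stonebridge 4 (total 27).

Ashgrove 2, Millford 1, Fernley 8, Oakdale 12, Stonebridge 4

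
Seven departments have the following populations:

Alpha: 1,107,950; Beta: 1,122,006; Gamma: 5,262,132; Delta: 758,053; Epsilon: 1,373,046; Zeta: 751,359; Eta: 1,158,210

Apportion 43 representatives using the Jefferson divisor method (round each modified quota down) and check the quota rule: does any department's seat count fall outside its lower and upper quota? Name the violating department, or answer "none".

Gamma

Standard quotas: Alpha 4.131, Beta 4.183, Gamma 19.620, Delta 2.826, Epsilon 5.119, Zeta 2.801, Eta 4.318.
Jefferson allocation: Alpha 4, Beta 4, Gamma 21, Delta 3, Epsilon 5, Zeta 2, Eta 4.
Gamma has quota 19.620 (lower 19, upper 20) but receives 21 — outside the quota interval.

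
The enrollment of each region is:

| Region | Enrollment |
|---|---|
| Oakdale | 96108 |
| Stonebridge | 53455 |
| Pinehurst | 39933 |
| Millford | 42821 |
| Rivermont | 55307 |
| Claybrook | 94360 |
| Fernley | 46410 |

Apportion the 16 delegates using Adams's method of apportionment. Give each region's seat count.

Oakdale 3, Stonebridge 2, Pinehurst 2, Millford 2, Rivermont 2, Claybrook 3, Fernley 2

Standard divisor 428394/16 ≈ 26774.625; standard quotas: Oakdale 3.590, Stonebridge 1.996, Pinehurst 1.491, Millford 1.599, Rivermont 2.066, Claybrook 3.524, Fernley 1.733.
Rounding up gives 4, 2, 2, 2, 3, 4, 2 = 19 seats, so the divisor must be adjusted.
With modified divisor 36000: modified quotas Oakdale 2.670, Stonebridge 1.485, Pinehurst 1.109, Millford 1.189, Rivermont 1.536, Claybrook 2.621, Fernley 1.289.
Rounding up: Oakdale 3, Stonebridge 2, Pinehurst 2, Millford 2, Rivermont 2, Claybrook 3, Fernley 2 (total 16).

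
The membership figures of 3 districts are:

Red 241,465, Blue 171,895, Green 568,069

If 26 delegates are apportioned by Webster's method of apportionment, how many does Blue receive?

5

Standard divisor 981429/26 ≈ 37747.269; standard quotas: Red 6.397, Blue 4.554, Green 15.049.
Rounding to the nearest integer gives Red 6, Blue 5, Green 15 — total 26, matching the house size, so no adjustment is needed.
Blue receives 5.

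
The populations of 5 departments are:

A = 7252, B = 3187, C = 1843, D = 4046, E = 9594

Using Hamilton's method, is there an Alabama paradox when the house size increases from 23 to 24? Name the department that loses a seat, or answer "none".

C

At 23 seats: A 6, B 3, C 2, D 4, E 8.
At 24 seats: A 7, B 3, C 1, D 4, E 9.
C drops from 2 to 1.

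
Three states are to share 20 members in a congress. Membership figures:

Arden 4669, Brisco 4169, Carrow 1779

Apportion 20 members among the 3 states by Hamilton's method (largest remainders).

Arden=9, Brisco=8, Carrow=3

Total 10617; standard divisor 10617/20 ≈ 530.85.
Standard quotas: Arden 8.795, Brisco 7.853, Carrow 3.351.
Lower quotas: Arden 8, Brisco 7, Carrow 3 (sum 18, leaving 2 seats).
Remainders in descending order: Brisco 0.853, Arden 0.795, Carrow 0.351.
Largest remainders: Brisco, Arden receive the extra seats.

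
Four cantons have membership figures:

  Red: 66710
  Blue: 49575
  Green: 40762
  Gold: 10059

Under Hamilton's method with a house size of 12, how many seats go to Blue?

3

The standard divisor is 167106/12 ≈ 13925.5.
Standard quotas: Red 4.7905, Blue 3.5600, Green 2.9271, Gold 0.7223.
Lower quotas: Red 4, Blue 3, Green 2, Gold 0 (sum 9, leaving 3 seats).
Remainders in descending order: Green 0.9271, Red 0.7905, Gold 0.7223, Blue 0.5600.
Largest remainders: Green, Red, Gold receive the extra seats.
Blue receives 3.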